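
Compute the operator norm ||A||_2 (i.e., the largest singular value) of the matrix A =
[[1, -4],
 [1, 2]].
||A||_2 = sqrt((22 + sqrt(340))/2) ≈ 4.4966 (= sqrt(largest eigenvalue of A^T A))

||A||_2 = sigma_max(A) = sqrt(lambda_max(A^T A)). Form the symmetric matrix M = A^T A =
[[2, -2],
 [-2, 20]].
Its characteristic polynomial (trace, determinant of M give the coefficients) is
  p(λ) = det(λ I - M) = λ^2 - 22λ + 36.
For λ^2 - 22λ + 36 the discriminant is 340. It is nonnegative but not a perfect square, so the roots are real and irrational: λ = (22 ± sqrt(340))/2 ≈ 20.2195, 1.7805.
So the eigenvalues of A^T A are ≈ 1.7805, 20.2195 (all ≥ 0, as they must be for A^T A). The largest is λ_max = (22 + sqrt(340))/2 ≈ 20.2195, hence ||A||_2 = sqrt(λ_max) = sqrt((22 + sqrt(340))/2) ≈ 4.4966.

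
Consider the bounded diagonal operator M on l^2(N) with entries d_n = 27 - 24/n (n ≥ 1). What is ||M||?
||M|| = 27

For a diagonal operator on l^2 with entries d_n, ||M|| = sup_n |d_n|. Here d_1 = 3, d_2 = 15, ..., and d_n = 27 - 24/n increases monotonically toward 27. All terms lie in [3, 27), so |d_n| = d_n and the supremum is the limit 27, which is not attained by any individual d_n. Hence ||M|| = 27.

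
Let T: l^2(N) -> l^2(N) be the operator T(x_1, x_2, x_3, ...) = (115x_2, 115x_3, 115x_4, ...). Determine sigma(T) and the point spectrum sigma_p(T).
sigma(T) = closed disk {z in C : |z| ≤ 115}; sigma_p(T) = open disk {z in C : |z| < 115}

Note T = 115·V where V is the unit left shift (V x)_k = x_{k+1}; so sigma(T) = 115·sigma(V) and ||T|| = 115||V||. ||T x||^2 = 13225sum_{k≥2} |x_k|^2 ≤ 13225||x||^2, with equality on {x : x_1 = 0}, so ||T|| = 115. For any lambda with |lambda| < 115, set r = lambda/115 (|r| < 1); the vector x = (1, r, r^2, ...) is in l^2 and satisfies T x = 115(r, r^2, ...) = lambda x, so lambda is an eigenvalue. On the boundary |lambda| = 115 the geometric series diverges, so no l^2 eigenvector exists, but these lambda lie in the approximate point spectrum. Hence sigma(T) is the closed disk of radius 115 and sigma_p(T) is the open disk.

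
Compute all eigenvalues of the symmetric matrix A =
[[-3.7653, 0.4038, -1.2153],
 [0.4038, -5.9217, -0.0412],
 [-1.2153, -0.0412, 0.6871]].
sigma(A) ≈ {-6, -4, 1}

A is real symmetric, so its spectrum consists of real eigenvalues. Expanding the characteristic polynomial of the displayed matrix gives
  det(λ I - A) = p(λ) = λ^3 + (9)λ^2 + (14)λ + (-24.0011).
Solving p(λ) = 0 yields eigenvalues ≈ -6, -4, 1. (A is shown rounded to 4 decimals, so these recover the underlying integer eigenvalues to within that precision.)
Verification: the trace of A = -9 equals the sum of eigenvalues -9, and det(A) ≈ 24.0011 matches the eigenvalue product 24.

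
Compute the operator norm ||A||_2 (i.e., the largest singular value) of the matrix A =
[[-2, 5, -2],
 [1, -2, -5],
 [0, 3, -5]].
||A||_2 ≈ 7.9695 (= sqrt(largest eigenvalue of A^T A))

||A||_2 = sigma_max(A) = sqrt(lambda_max(A^T A)). Form the symmetric matrix M = A^T A =
[[5, -12, -1],
 [-12, 38, -15],
 [-1, -15, 54]].
Its characteristic polynomial (trace, sum of principal 2x2 minors, determinant of M give the coefficients) is
  p(λ) = det(λ I - M) = λ^3 - 97λ^2 + 2142λ - 961.
No integer candidate from the rational root theorem (±divisors of 961) is a root, so the roots are irrational. The cubic discriminant is Δ = 3919470497 > 0, so there are three distinct real roots. p(0) = -961 and p(1) = 1085 have opposite signs, so a root lies in (0, 1); Newton's method refines it to λ ≈ 0.4581. p(33) = 29 and p(34) = -961 have opposite signs, so a root lies in (33, 34); Newton's method refines it to λ ≈ 33.0292. p(63) = -961 and p(64) = 959 have opposite signs, so a root lies in (63, 64); Newton's method refines it to λ ≈ 63.5127. Check (Vieta): the three roots sum to 97, matching tr M = 97.
So the eigenvalues of A^T A are ≈ 0.4581, 33.0292, 63.5127 (all ≥ 0, as they must be for A^T A). The largest is λ_max ≈ 63.5127, hence ||A||_2 = sqrt(λ_max) ≈ 7.9695.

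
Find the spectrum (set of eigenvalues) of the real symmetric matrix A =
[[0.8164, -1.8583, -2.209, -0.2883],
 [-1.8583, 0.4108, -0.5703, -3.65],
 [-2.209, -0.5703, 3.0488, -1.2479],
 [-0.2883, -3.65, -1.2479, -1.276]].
sigma(A) ≈ {-5, 0, 3, 5}

A is real symmetric, so its spectrum consists of real eigenvalues. Expanding the characteristic polynomial of the displayed matrix gives
  det(λ I - A) = p(λ) = λ^4 + (-3)λ^3 + (-25)λ^2 + (75)λ + (0.0011).
Solving p(λ) = 0 yields eigenvalues ≈ -5, 0, 3, 5. (A is shown rounded to 4 decimals, so these recover the underlying integer eigenvalues to within that precision.)
Verification: the trace of A = 3 equals the sum of eigenvalues 3, and det(A) ≈ 0.0011 matches the eigenvalue product 0.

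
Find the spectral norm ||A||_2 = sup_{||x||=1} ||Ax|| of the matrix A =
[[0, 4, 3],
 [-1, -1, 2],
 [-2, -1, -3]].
||A||_2 ≈ 5.8319 (= sqrt(largest eigenvalue of A^T A))

||A||_2 = sigma_max(A) = sqrt(lambda_max(A^T A)). Form the symmetric matrix M = A^T A =
[[5, 3, 4],
 [3, 18, 13],
 [4, 13, 22]].
Its characteristic polynomial (trace, sum of principal 2x2 minors, determinant of M give the coefficients) is
  p(λ) = det(λ I - M) = λ^3 - 45λ^2 + 402λ - 961.
No integer candidate from the rational root theorem (±divisors of 961) is a root, so the roots are irrational. The cubic discriminant is Δ = 5090121 > 0, so there are three distinct real roots. p(4) = -9 and p(5) = 49 have opposite signs, so a root lies in (4, 5); Newton's method refines it to λ ≈ 4.1039. p(6) = 47 and p(7) = -9 have opposite signs, so a root lies in (6, 7); Newton's method refines it to λ ≈ 6.8849. p(34) = -9 and p(35) = 859 have opposite signs, so a root lies in (34, 35); Newton's method refines it to λ ≈ 34.0111. Check (Vieta): the three roots sum to 45, matching tr M = 45.
So the eigenvalues of A^T A are ≈ 4.1039, 6.8849, 34.0111 (all ≥ 0, as they must be for A^T A). The largest is λ_max ≈ 34.0111, hence ||A||_2 = sqrt(λ_max) ≈ 5.8319.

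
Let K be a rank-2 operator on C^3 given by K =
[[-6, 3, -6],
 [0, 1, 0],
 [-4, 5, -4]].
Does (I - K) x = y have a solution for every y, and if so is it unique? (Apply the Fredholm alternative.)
(I - K) is singular (det(I - K) = 0, i.e. 1 ∈ sigma(K)). (I - K) x = y is solvable iff y ⊥ ker((I - K)^*) = span{(0, 1, 0)}, i.e. iff y_2 = 0. When solvable, x is determined up to adding multiples of (-15, 11, 23) (ker(I - K) = span{(-15, 11, 23)}, dimension 1).

K has rank 2 and factors as K = U V^T = u1 v1^T + u2 v2^T with u1 = (-3, 0, -2), v1 = (2, -2, 2), u2 = (3, -1, -1), v2 = (0, -1, 0) (multiplying out reproduces the displayed K). The nonzero eigenvalues of U V^T coincide with those of the 2 x 2 matrix G = V^T U = [[v1·u1, v1·u2], [v2·u1, v2·u2]] = [[-10, 6], [0, 1]], and by the Sylvester determinant identity det(I_3 - U V^T) = det(I_2 - V^T U) = det([[11, -6], [0, 0]]) = (11)(0) - (-6)(0) = 0. (Direct check: I - K =
[[7, -3, 6],
 [0, 0, 0],
 [4, -5, 5]]
has determinant 0.) So 1 is an eigenvalue of K and (I - K) is not invertible. The finite-dimensional Fredholm alternative says: either (I - K) is invertible, or ker(I - K) ≠ {0} and then range(I - K) = ker((I - K)^*)^⊥, with dim ker(I - K) = dim ker((I - K)^*). We are in the second case, so we compute both kernels via the 2 x 2 reduction. If (I - U V^T) x = 0 then x = U (V^T x) lies in the column space of U; writing x = U b gives U (I_2 - G) b = 0, and since u1, u2 are independent, (I_2 - G) b = 0. With I_2 - G = [[11, -6], [0, 0]] (singular, as its determinant is 0) a null vector is b = (-6, -11), so ker(I - K) = span{-6·u1 + (-11)·u2} = span{(-15, 11, 23)}. For the adjoint, (I - K)^* = I - K^T = I - V U^T, and the same argument gives ker((I - K)^*) = {V a : (I_2 - G)^T a = 0}; (I_2 - G)^T = [[11, 0], [-6, 0]] has null vector a = (0, -1), so ker((I - K)^*) = span{0·v1 + (-1)·v2} = span{(0, 1, 0)}. (Both kernels are 1-dimensional, matching rank(I - K) = 2.) Therefore (I - K) x = y is solvable iff <y, (0, 1, 0)> = 0, i.e. iff y_2 = 0; when solvable the solution set is the line x_p + c·(-15, 11, 23), c ∈ C.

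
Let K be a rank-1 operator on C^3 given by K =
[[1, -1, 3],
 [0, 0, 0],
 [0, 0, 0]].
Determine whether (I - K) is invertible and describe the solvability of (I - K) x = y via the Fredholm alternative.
(I - K) is singular (det(I - K) = 0, i.e. 1 ∈ sigma(K)). (I - K) x = y is solvable iff y ⊥ ker((I - K)^*) = span{(1, -1, 3)}, i.e. iff y_1 - y_2 + 3y_3 = 0. When solvable, the solutions are x = y + c·(1, 0, 0), c arbitrary (ker(I - K) = span{(1, 0, 0)}, dimension 1).

K has rank 1, so it is an outer product K = u v^T: every row of K is a multiple of one row vector. Reading off the entries, u = (1, 0, 0) and v = (1, -1, 3) (row i of K equals u_i·v^T). A rank-one matrix u v^T satisfies K u = u (v·u) and kills the (2)-dimensional subspace v^⊥, so its characteristic polynomial is lambda^2 (lambda - v·u) with v·u = tr K = 1. Hence the eigenvalues of I - K are 1 (multiplicity 2) and 1 - (1) = 0, so det(I - K) = 0. (Direct check: I - K =
[[0, 1, -3],
 [0, 1, 0],
 [0, 0, 1]]
has determinant 0.) So 1 is an eigenvalue of K and (I - K) is not invertible. The finite-dimensional Fredholm alternative says: either (I - K) is invertible, or ker(I - K) ≠ {0} and then range(I - K) = ker((I - K)^*)^⊥, with dim ker(I - K) = dim ker((I - K)^*). We are in the second case, so we need both kernels. Kernel of I - K: (I - K) u = u - u (v·u) = u - u = 0, so ker(I - K) = span{u} = span{(1, 0, 0)} (it is exactly 1-dimensional because rank(I - K) = 2). Kernel of the adjoint: K is real, so (I - K)^* = I - K^T = I - v u^T, and (I - v u^T) v = v - v (u·v) = 0; hence ker((I - K)^*) = span{v} = span{(1, -1, 3)}. Therefore (I - K) x = y is solvable iff <y, v> = 0, i.e. iff y_1 - y_2 + 3y_3 = 0. When this holds, K y = u (v·y) = 0, so (I - K) y = y and x = y is a particular solution; the full solution set is the line x = y + c·u = y + c·(1, 0, 0), c ∈ C.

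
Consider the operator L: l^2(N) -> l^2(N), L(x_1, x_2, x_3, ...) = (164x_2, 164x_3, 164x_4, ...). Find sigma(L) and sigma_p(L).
sigma(L) = closed disk {z in C : |z| ≤ 164}; sigma_p(L) = open disk {z in C : |z| < 164}

Note L = 164·V where V is the unit left shift (V x)_k = x_{k+1}; so sigma(L) = 164·sigma(V) and ||L|| = 164||V||. ||L x||^2 = 26896sum_{k≥2} |x_k|^2 ≤ 26896||x||^2, with equality on {x : x_1 = 0}, so ||L|| = 164. For any lambda with |lambda| < 164, set r = lambda/164 (|r| < 1); the vector x = (1, r, r^2, ...) is in l^2 and satisfies L x = 164(r, r^2, ...) = lambda x, so lambda is an eigenvalue. On the boundary |lambda| = 164 the geometric series diverges, so no l^2 eigenvector exists, but these lambda lie in the approximate point spectrum. Hence sigma(L) is the closed disk of radius 164 and sigma_p(L) is the open disk.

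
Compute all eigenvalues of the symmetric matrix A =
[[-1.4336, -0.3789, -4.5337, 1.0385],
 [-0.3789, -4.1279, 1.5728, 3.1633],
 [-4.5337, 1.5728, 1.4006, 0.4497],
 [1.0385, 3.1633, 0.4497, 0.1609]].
sigma(A) ≈ {-6, -5, 2, 5}

A is real symmetric, so its spectrum consists of real eigenvalues. Expanding the characteristic polynomial of the displayed matrix gives
  det(λ I - A) = p(λ) = λ^4 + (4)λ^3 + (-37)λ^2 + (-100.0013)λ + (299.9947).
Solving p(λ) = 0 yields eigenvalues ≈ -6, -5, 2, 5. (A is shown rounded to 4 decimals, so these recover the underlying integer eigenvalues to within that precision.)
Verification: the trace of A = -4 equals the sum of eigenvalues -4, and det(A) ≈ 299.9947 matches the eigenvalue product 300.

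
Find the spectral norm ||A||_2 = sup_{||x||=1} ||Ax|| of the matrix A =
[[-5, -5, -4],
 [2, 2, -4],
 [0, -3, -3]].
||A||_2 ≈ 8.8403 (= sqrt(largest eigenvalue of A^T A))

||A||_2 = sigma_max(A) = sqrt(lambda_max(A^T A)). Form the symmetric matrix M = A^T A =
[[29, 29, 12],
 [29, 38, 21],
 [12, 21, 41]].
Its characteristic polynomial (trace, sum of principal 2x2 minors, determinant of M give the coefficients) is
  p(λ) = det(λ I - M) = λ^3 - 108λ^2 + 2423λ - 7056.
No integer candidate from the rational root theorem (±divisors of 7056) is a root, so the roots are irrational. The cubic discriminant is Δ = 7915069300 > 0, so there are three distinct real roots. p(3) = -732 and p(4) = 972 have opposite signs, so a root lies in (3, 4); Newton's method refines it to λ ≈ 3.4157. p(26) = 510 and p(27) = -684 have opposite signs, so a root lies in (26, 27); Newton's method refines it to λ ≈ 26.433. p(78) = -582 and p(79) = 3372 have opposite signs, so a root lies in (78, 79); Newton's method refines it to λ ≈ 78.1513. Check (Vieta): the three roots sum to 108, matching tr M = 108.
So the eigenvalues of A^T A are ≈ 3.4157, 26.433, 78.1513 (all ≥ 0, as they must be for A^T A). The largest is λ_max ≈ 78.1513, hence ||A||_2 = sqrt(λ_max) ≈ 8.8403.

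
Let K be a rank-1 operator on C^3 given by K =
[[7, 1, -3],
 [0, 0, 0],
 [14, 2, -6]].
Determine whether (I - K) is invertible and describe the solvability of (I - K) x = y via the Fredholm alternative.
(I - K) is singular (det(I - K) = 0, i.e. 1 ∈ sigma(K)). (I - K) x = y is solvable iff y ⊥ ker((I - K)^*) = span{(7, 1, -3)}, i.e. iff 7y_1 + y_2 - 3y_3 = 0. When solvable, the solutions are x = y + c·(1, 0, 2), c arbitrary (ker(I - K) = span{(1, 0, 2)}, dimension 1).

K has rank 1, so it is an outer product K = u v^T: every row of K is a multiple of one row vector. Reading off the entries, u = (1, 0, 2) and v = (7, 1, -3) (row i of K equals u_i·v^T). A rank-one matrix u v^T satisfies K u = u (v·u) and kills the (2)-dimensional subspace v^⊥, so its characteristic polynomial is lambda^2 (lambda - v·u) with v·u = tr K = 1. Hence the eigenvalues of I - K are 1 (multiplicity 2) and 1 - (1) = 0, so det(I - K) = 0. (Direct check: I - K =
[[-6, -1, 3],
 [0, 1, 0],
 [-14, -2, 7]]
has determinant 0.) So 1 is an eigenvalue of K and (I - K) is not invertible. The finite-dimensional Fredholm alternative says: either (I - K) is invertible, or ker(I - K) ≠ {0} and then range(I - K) = ker((I - K)^*)^⊥, with dim ker(I - K) = dim ker((I - K)^*). We are in the second case, so we need both kernels. Kernel of I - K: (I - K) u = u - u (v·u) = u - u = 0, so ker(I - K) = span{u} = span{(1, 0, 2)} (it is exactly 1-dimensional because rank(I - K) = 2). Kernel of the adjoint: K is real, so (I - K)^* = I - K^T = I - v u^T, and (I - v u^T) v = v - v (u·v) = 0; hence ker((I - K)^*) = span{v} = span{(7, 1, -3)}. Therefore (I - K) x = y is solvable iff <y, v> = 0, i.e. iff 7y_1 + y_2 - 3y_3 = 0. When this holds, K y = u (v·y) = 0, so (I - K) y = y and x = y is a particular solution; the full solution set is the line x = y + c·u = y + c·(1, 0, 2), c ∈ C.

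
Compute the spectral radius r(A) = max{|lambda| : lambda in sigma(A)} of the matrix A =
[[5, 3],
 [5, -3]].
r(A) = (2 + sqrt(124))/2 ≈ 6.5678

The eigenvalues of A are the roots of its characteristic polynomial. With M = A (coefficients from the trace and determinant):
  p(λ) = det(λ I - M) = λ^2 - 2λ - 30.
For λ^2 - 2λ - 30 the discriminant is 124. It is nonnegative but not a perfect square, so the roots are real and irrational: λ = (2 ± sqrt(124))/2 ≈ 6.5678, -4.5678.
Thus the eigenvalues (to 4 decimals) are 6.5678 (modulus 6.5678); -4.5678 (modulus 4.5678). The spectral radius is the largest modulus: r(A) = (2 + sqrt(124))/2 ≈ 6.5678. (Cross-check: r(A) ≤ ||A||_2 ≈ 7.0711; equality holds whenever A is normal, though it can also hold for some non-normal A.)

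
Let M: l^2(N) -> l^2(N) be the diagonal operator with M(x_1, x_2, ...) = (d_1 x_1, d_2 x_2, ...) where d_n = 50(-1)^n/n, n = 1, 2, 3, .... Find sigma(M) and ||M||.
sigma(M) = {50(-1)^n/n : n ≥ 1} ∪ {0}; ||M|| = 50

A bounded diagonal operator on l^2 with diagonal entries d_n has spectrum equal to the closure of {d_n : n ≥ 1}: every d_n is an eigenvalue (with eigenvector e_n), so {d_n} ⊂ sigma(M); the spectrum is closed, so its closure is too; and for lambda not in the closure, (M - lambda I) has bounded inverse (the diagonal entries 1/(d_n - lambda) are bounded). For our sequence d_n = 50(-1)^n/n, n = 1, 2, 3, ...:
  - {d_n} = {50(-1)^n/n : n ≥ 1}; the only limit point is 0
  - closure = {50(-1)^n/n : n ≥ 1} ∪ {0}
For the norm: a diagonal operator has ||M|| = sup_n |d_n|. Here |d_n| = 50/n is decreasing, so sup_n |d_n| = |d_1| = 50. So ||M|| = 50.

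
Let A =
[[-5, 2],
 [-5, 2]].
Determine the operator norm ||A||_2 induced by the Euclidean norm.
||A||_2 = sqrt(58) ≈ 7.6158 (= sqrt(largest eigenvalue of A^T A))

||A||_2 = sigma_max(A) = sqrt(lambda_max(A^T A)). Form the symmetric matrix M = A^T A =
[[50, -20],
 [-20, 8]].
Its characteristic polynomial (trace, determinant of M give the coefficients) is
  p(λ) = det(λ I - M) = λ^2 - 58λ.
For λ^2 - 58λ the discriminant is 3364. It is a perfect square (58^2), so the roots are rational: λ = (58 ± 58)/2 = 58, 0.
So the eigenvalues of A^T A are ≈ 0, 58 (all ≥ 0, as they must be for A^T A). The largest is λ_max = 58, hence ||A||_2 = sqrt(λ_max) = sqrt(58) ≈ 7.6158.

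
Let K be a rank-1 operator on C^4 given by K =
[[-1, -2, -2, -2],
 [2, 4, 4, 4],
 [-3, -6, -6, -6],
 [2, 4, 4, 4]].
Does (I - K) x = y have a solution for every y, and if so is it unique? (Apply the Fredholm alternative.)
(I - K) is singular (det(I - K) = 0, i.e. 1 ∈ sigma(K)). (I - K) x = y is solvable iff y ⊥ ker((I - K)^*) = span{(-1, -2, -2, -2)}, i.e. iff -y_1 - 2y_2 - 2y_3 - 2y_4 = 0. When solvable, the solutions are x = y + c·(1, -2, 3, -2), c arbitrary (ker(I - K) = span{(1, -2, 3, -2)}, dimension 1).

K has rank 1, so it is an outer product K = u v^T: every row of K is a multiple of one row vector. Reading off the entries, u = (1, -2, 3, -2) and v = (-1, -2, -2, -2) (row i of K equals u_i·v^T). A rank-one matrix u v^T satisfies K u = u (v·u) and kills the (3)-dimensional subspace v^⊥, so its characteristic polynomial is lambda^3 (lambda - v·u) with v·u = tr K = 1. Hence the eigenvalues of I - K are 1 (multiplicity 3) and 1 - (1) = 0, so det(I - K) = 0. (Direct check: I - K =
[[2, 2, 2, 2],
 [-2, -3, -4, -4],
 [3, 6, 7, 6],
 [-2, -4, -4, -3]]
has determinant 0.) So 1 is an eigenvalue of K and (I - K) is not invertible. The finite-dimensional Fredholm alternative says: either (I - K) is invertible, or ker(I - K) ≠ {0} and then range(I - K) = ker((I - K)^*)^⊥, with dim ker(I - K) = dim ker((I - K)^*). We are in the second case, so we need both kernels. Kernel of I - K: (I - K) u = u - u (v·u) = u - u = 0, so ker(I - K) = span{u} = span{(1, -2, 3, -2)} (it is exactly 1-dimensional because rank(I - K) = 3). Kernel of the adjoint: K is real, so (I - K)^* = I - K^T = I - v u^T, and (I - v u^T) v = v - v (u·v) = 0; hence ker((I - K)^*) = span{v} = span{(-1, -2, -2, -2)}. Therefore (I - K) x = y is solvable iff <y, v> = 0, i.e. iff -y_1 - 2y_2 - 2y_3 - 2y_4 = 0. When this holds, K y = u (v·y) = 0, so (I - K) y = y and x = y is a particular solution; the full solution set is the line x = y + c·u = y + c·(1, -2, 3, -2), c ∈ C.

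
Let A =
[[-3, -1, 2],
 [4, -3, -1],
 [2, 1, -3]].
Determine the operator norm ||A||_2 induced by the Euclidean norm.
||A||_2 = sqrt(40) ≈ 6.3246 (= sqrt(largest eigenvalue of A^T A))

||A||_2 = sigma_max(A) = sqrt(lambda_max(A^T A)). Form the symmetric matrix M = A^T A =
[[29, -7, -16],
 [-7, 11, -2],
 [-16, -2, 14]].
Its characteristic polynomial (trace, sum of principal 2x2 minors, determinant of M give the coefficients) is
  p(λ) = det(λ I - M) = λ^3 - 54λ^2 + 570λ - 400.
By the rational root theorem any rational root is an integer divisor of 400. Testing λ = 40: p(40) = 64000 - 86400 + 22800 - 400 = 0, so λ = 40 is a root. Dividing out (λ - 40) leaves p(λ) = (λ - 40)(λ^2 - 14λ + 10). For λ^2 - 14λ + 10 the discriminant is 156. It is nonnegative but not a perfect square, so the roots are real and irrational: λ = (14 ± sqrt(156))/2 ≈ 13.245, 0.755.
So the eigenvalues of A^T A are ≈ 0.755, 13.245, 40 (all ≥ 0, as they must be for A^T A). The largest is λ_max = 40, hence ||A||_2 = sqrt(λ_max) = sqrt(40) ≈ 6.3246.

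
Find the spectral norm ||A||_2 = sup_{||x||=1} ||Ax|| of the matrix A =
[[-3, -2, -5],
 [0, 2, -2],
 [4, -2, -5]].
||A||_2 ≈ 7.7603 (= sqrt(largest eigenvalue of A^T A))

||A||_2 = sigma_max(A) = sqrt(lambda_max(A^T A)). Form the symmetric matrix M = A^T A =
[[25, -2, -5],
 [-2, 12, 16],
 [-5, 16, 54]].
Its characteristic polynomial (trace, sum of principal 2x2 minors, determinant of M give the coefficients) is
  p(λ) = det(λ I - M) = λ^3 - 91λ^2 + 2013λ - 9604.
No integer candidate from the rational root theorem (±divisors of 9604) is a root, so the roots are irrational. The cubic discriminant is Δ = 1155580709 > 0, so there are three distinct real roots. p(6) = -586 and p(7) = 371 have opposite signs, so a root lies in (6, 7); Newton's method refines it to λ ≈ 6.5943. p(24) = 116 and p(25) = -529 have opposite signs, so a root lies in (24, 25); Newton's method refines it to λ ≈ 24.184. p(60) = -424 and p(61) = 1559 have opposite signs, so a root lies in (60, 61); Newton's method refines it to λ ≈ 60.2217. Check (Vieta): the three roots sum to 91, matching tr M = 91.
So the eigenvalues of A^T A are ≈ 6.5943, 24.184, 60.2217 (all ≥ 0, as they must be for A^T A). The largest is λ_max ≈ 60.2217, hence ||A||_2 = sqrt(λ_max) ≈ 7.7603.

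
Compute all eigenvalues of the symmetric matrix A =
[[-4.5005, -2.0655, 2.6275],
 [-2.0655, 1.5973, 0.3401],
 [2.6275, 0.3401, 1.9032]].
sigma(A) ≈ {-6, 2, 3}

A is real symmetric, so its spectrum consists of real eigenvalues. Expanding the characteristic polynomial of the displayed matrix gives
  det(λ I - A) = p(λ) = λ^3 + (1)λ^2 + (-24)λ + (36).
Solving p(λ) = 0 yields eigenvalues ≈ -6, 2, 3. (A is shown rounded to 4 decimals, so these recover the underlying integer eigenvalues to within that precision.)
Verification: the trace of A = -1 equals the sum of eigenvalues -1, and det(A) ≈ -35.9994 matches the eigenvalue product -36.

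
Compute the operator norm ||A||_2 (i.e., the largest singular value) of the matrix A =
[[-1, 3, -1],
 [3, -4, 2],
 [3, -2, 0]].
||A||_2 ≈ 7.0272 (= sqrt(largest eigenvalue of A^T A))

||A||_2 = sigma_max(A) = sqrt(lambda_max(A^T A)). Form the symmetric matrix M = A^T A =
[[19, -21, 7],
 [-21, 29, -11],
 [7, -11, 5]].
Its characteristic polynomial (trace, sum of principal 2x2 minors, determinant of M give the coefficients) is
  p(λ) = det(λ I - M) = λ^3 - 53λ^2 + 180λ - 64.
No integer candidate from the rational root theorem (±divisors of 64) is a root, so the roots are irrational. The cubic discriminant is Δ = 40450576 > 0, so there are three distinct real roots. p(0) = -64 and p(1) = 64 have opposite signs, so a root lies in (0, 1); Newton's method refines it to λ ≈ 0.403. p(3) = 26 and p(4) = -128 have opposite signs, so a root lies in (3, 4); Newton's method refines it to λ ≈ 3.2159. p(49) = -848 and p(50) = 1436 have opposite signs, so a root lies in (49, 50); Newton's method refines it to λ ≈ 49.3811. Check (Vieta): the three roots sum to 53, matching tr M = 53.
So the eigenvalues of A^T A are ≈ 0.403, 3.2159, 49.3811 (all ≥ 0, as they must be for A^T A). The largest is λ_max ≈ 49.3811, hence ||A||_2 = sqrt(λ_max) ≈ 7.0272.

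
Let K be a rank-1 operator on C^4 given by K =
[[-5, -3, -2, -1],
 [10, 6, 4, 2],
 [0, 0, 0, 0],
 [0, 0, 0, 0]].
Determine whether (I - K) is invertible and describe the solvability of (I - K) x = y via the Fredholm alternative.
(I - K) is singular (det(I - K) = 0, i.e. 1 ∈ sigma(K)). (I - K) x = y is solvable iff y ⊥ ker((I - K)^*) = span{(-5, -3, -2, -1)}, i.e. iff -5y_1 - 3y_2 - 2y_3 - y_4 = 0. When solvable, the solutions are x = y + c·(1, -2, 0, 0), c arbitrary (ker(I - K) = span{(1, -2, 0, 0)}, dimension 1).

K has rank 1, so it is an outer product K = u v^T: every row of K is a multiple of one row vector. Reading off the entries, u = (1, -2, 0, 0) and v = (-5, -3, -2, -1) (row i of K equals u_i·v^T). A rank-one matrix u v^T satisfies K u = u (v·u) and kills the (3)-dimensional subspace v^⊥, so its characteristic polynomial is lambda^3 (lambda - v·u) with v·u = tr K = 1. Hence the eigenvalues of I - K are 1 (multiplicity 3) and 1 - (1) = 0, so det(I - K) = 0. (Direct check: I - K =
[[6, 3, 2, 1],
 [-10, -5, -4, -2],
 [0, 0, 1, 0],
 [0, 0, 0, 1]]
has determinant 0.) So 1 is an eigenvalue of K and (I - K) is not invertible. The finite-dimensional Fredholm alternative says: either (I - K) is invertible, or ker(I - K) ≠ {0} and then range(I - K) = ker((I - K)^*)^⊥, with dim ker(I - K) = dim ker((I - K)^*). We are in the second case, so we need both kernels. Kernel of I - K: (I - K) u = u - u (v·u) = u - u = 0, so ker(I - K) = span{u} = span{(1, -2, 0, 0)} (it is exactly 1-dimensional because rank(I - K) = 3). Kernel of the adjoint: K is real, so (I - K)^* = I - K^T = I - v u^T, and (I - v u^T) v = v - v (u·v) = 0; hence ker((I - K)^*) = span{v} = span{(-5, -3, -2, -1)}. Therefore (I - K) x = y is solvable iff <y, v> = 0, i.e. iff -5y_1 - 3y_2 - 2y_3 - y_4 = 0. When this holds, K y = u (v·y) = 0, so (I - K) y = y and x = y is a particular solution; the full solution set is the line x = y + c·u = y + c·(1, -2, 0, 0), c ∈ C.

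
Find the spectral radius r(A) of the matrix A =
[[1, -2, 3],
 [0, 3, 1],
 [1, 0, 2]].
r(A) ≈ 3.3089

The eigenvalues of A are the roots of its characteristic polynomial. With M = A (coefficients from the trace, the sum of principal 2x2 minors, and det A):
  p(λ) = det(λ I - M) = λ^3 - 6λ^2 + 8λ + 5.
No integer candidate from the rational root theorem (±divisors of 5) is a root, so the roots are irrational. The cubic discriminant is Δ = -419 < 0, so there is one real root and a complex-conjugate pair. p(-1) = -10 and p(0) = 5 have opposite signs, so a root lies in (-1, 0); Newton's method refines it to λ ≈ -0.4567. Dividing out (λ - (-0.4567)) leaves approximately λ^2 - 6.4567λ + 10.9486. For λ^2 - 6.4567λ + 10.9486 the discriminant is -2.1058. It is negative, so the remaining roots are the complex-conjugate pair λ ≈ 3.2283 ± 0.7256i. Their product equals the constant term, so |λ|^2 ≈ 10.9486 and |λ| ≈ 3.3089.
Thus the eigenvalues (to 4 decimals) are -0.4567 (modulus 0.4567); 3.2283 ± 0.7256i (modulus 3.3089). The spectral radius is the largest modulus: r(A) ≈ 3.3089. (Cross-check: r(A) ≤ ||A||_2 ≈ 4.2651; equality holds whenever A is normal, though it can also hold for some non-normal A.)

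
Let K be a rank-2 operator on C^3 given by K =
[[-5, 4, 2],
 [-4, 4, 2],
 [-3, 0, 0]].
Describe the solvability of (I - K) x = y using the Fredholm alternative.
(I - K) is invertible (det(I - K) = 4 ≠ 0), so for every y in C^3 the equation (I - K) x = y has a unique solution.

K has rank 2 and factors as K = U V^T = u1 v1^T + u2 v2^T with u1 = (1, 0, 3), v1 = (1, -2, -1), u2 = (3, 2, 3), v2 = (-2, 2, 1) (multiplying out reproduces the displayed K). The nonzero eigenvalues of U V^T coincide with those of the 2 x 2 matrix G = V^T U = [[v1·u1, v1·u2], [v2·u1, v2·u2]] = [[-2, -4], [1, 1]], and by the Sylvester determinant identity det(I_3 - U V^T) = det(I_2 - V^T U) = det([[3, 4], [-1, 0]]) = (3)(0) - (4)(-1) = 4. (Direct check: I - K =
[[6, -4, -2],
 [4, -3, -2],
 [3, 0, 1]]
has determinant 4.) The finite-dimensional Fredholm alternative says: either (I - K) is invertible, or ker(I - K) ≠ {0} and then range(I - K) = ker((I - K)^*)^⊥, with dim ker(I - K) = dim ker((I - K)^*). Since det(I - K) ≠ 0, 1 is not an eigenvalue of K and ker(I - K) = {0}, so we are in the first case: for every y there is a unique x = (I - K)^(-1) y. (Explicitly, by the Woodbury identity, (I - U V^T)^(-1) = I + U (I_2 - G)^(-1) V^T.)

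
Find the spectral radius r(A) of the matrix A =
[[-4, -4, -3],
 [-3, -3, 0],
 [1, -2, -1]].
r(A) ≈ 7.1285

The eigenvalues of A are the roots of its characteristic polynomial. With M = A (coefficients from the trace, the sum of principal 2x2 minors, and det A):
  p(λ) = det(λ I - M) = λ^3 + 8λ^2 + 10λ + 27.
No integer candidate from the rational root theorem (±divisors of 27) is a root, so the roots are irrational. The cubic discriminant is Δ = -33699 < 0, so there is one real root and a complex-conjugate pair. p(-8) = -53 and p(-7) = 6 have opposite signs, so a root lies in (-8, -7); Newton's method refines it to λ ≈ -7.1285. Dividing out (λ - (-7.1285)) leaves approximately λ^2 + 0.8715λ + 3.7876. For λ^2 + 0.8715λ + 3.7876 the discriminant is -14.3909. It is negative, so the remaining roots are the complex-conjugate pair λ ≈ -0.4357 ± 1.8968i. Their product equals the constant term, so |λ|^2 ≈ 3.7876 and |λ| ≈ 1.9462.
Thus the eigenvalues (to 4 decimals) are -7.1285 (modulus 7.1285); -0.4357 ± 1.8968i (modulus 1.9462). The spectral radius is the largest modulus: r(A) ≈ 7.1285. (Cross-check: r(A) ≤ ||A||_2 ≈ 7.5643; equality holds whenever A is normal, though it can also hold for some non-normal A.)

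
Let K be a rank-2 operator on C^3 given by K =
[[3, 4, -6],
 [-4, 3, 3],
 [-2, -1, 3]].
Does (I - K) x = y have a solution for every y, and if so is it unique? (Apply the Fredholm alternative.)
(I - K) is invertible (det(I - K) = 26 ≠ 0), so for every y in C^3 the equation (I - K) x = y has a unique solution.

K has rank 2 and factors as K = U V^T = u1 v1^T + u2 v2^T with u1 = (-3, -1, 1), v1 = (-2, -1, 3), u2 = (1, 2, 0), v2 = (-3, 1, 3) (multiplying out reproduces the displayed K). The nonzero eigenvalues of U V^T coincide with those of the 2 x 2 matrix G = V^T U = [[v1·u1, v1·u2], [v2·u1, v2·u2]] = [[10, -4], [11, -1]], and by the Sylvester determinant identity det(I_3 - U V^T) = det(I_2 - V^T U) = det([[-9, 4], [-11, 2]]) = (-9)(2) - (4)(-11) = 26. (Direct check: I - K =
[[-2, -4, 6],
 [4, -2, -3],
 [2, 1, -2]]
has determinant 26.) The finite-dimensional Fredholm alternative says: either (I - K) is invertible, or ker(I - K) ≠ {0} and then range(I - K) = ker((I - K)^*)^⊥, with dim ker(I - K) = dim ker((I - K)^*). Since det(I - K) ≠ 0, 1 is not an eigenvalue of K and ker(I - K) = {0}, so we are in the first case: for every y there is a unique x = (I - K)^(-1) y. (Explicitly, by the Woodbury identity, (I - U V^T)^(-1) = I + U (I_2 - G)^(-1) V^T.)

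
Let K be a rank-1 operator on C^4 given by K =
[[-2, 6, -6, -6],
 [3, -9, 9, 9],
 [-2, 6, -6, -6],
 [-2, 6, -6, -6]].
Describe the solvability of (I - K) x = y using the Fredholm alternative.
(I - K) is invertible (det(I - K) = 24 ≠ 0), so for every y in C^4 the equation (I - K) x = y has a unique solution.

K has rank 1, so it is an outer product K = u v^T: every row of K is a multiple of one row vector. Reading off the entries, u = (-2, 3, -2, -2) and v = (1, -3, 3, 3) (row i of K equals u_i·v^T). A rank-one matrix u v^T satisfies K u = u (v·u) and kills the (3)-dimensional subspace v^⊥, so its characteristic polynomial is lambda^3 (lambda - v·u) with v·u = tr K = -23. Hence the eigenvalues of I - K are 1 (multiplicity 3) and 1 - (-23) = 24, so det(I - K) = 24. (Direct check: I - K =
[[3, -6, 6, 6],
 [-3, 10, -9, -9],
 [2, -6, 7, 6],
 [2, -6, 6, 7]]
has determinant 24.) The finite-dimensional Fredholm alternative says: either (I - K) is invertible, or ker(I - K) ≠ {0} and then range(I - K) = ker((I - K)^*)^⊥, with dim ker(I - K) = dim ker((I - K)^*). Since det(I - K) ≠ 0, 1 is not an eigenvalue of K and ker(I - K) = {0}, so we are in the first case: for every y there is a unique x = (I - K)^(-1) y. Explicitly, by the Sherman–Morrison formula, (I - u v^T)^(-1) = I + u v^T/(1 - v·u), i.e. (I - K)^(-1) = I + K/(24).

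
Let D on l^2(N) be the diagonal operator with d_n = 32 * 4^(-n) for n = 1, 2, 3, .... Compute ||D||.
||D|| = 8 (attained at n = 1)

For D diagonal, ||D|| = sup_n |d_n|. The sequence d_n = 32 * 4^(-n) is positive and strictly decreasing (ratio 4^(-1) < 1), so the supremum is d_1 = 32/4 = 8. Hence ||D|| = 8.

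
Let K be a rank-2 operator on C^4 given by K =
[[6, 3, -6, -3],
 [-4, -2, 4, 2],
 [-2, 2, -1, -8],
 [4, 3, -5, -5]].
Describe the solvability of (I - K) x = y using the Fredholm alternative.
(I - K) is invertible (det(I - K) = -70 ≠ 0), so for every y in C^4 the equation (I - K) x = y has a unique solution.

K has rank 2 and factors as K = U V^T = u1 v1^T + u2 v2^T with u1 = (0, 0, 3, 1), v1 = (-2, 0, 1, -2), u2 = (-3, 2, -2, -3), v2 = (-2, -1, 2, 1) (multiplying out reproduces the displayed K). The nonzero eigenvalues of U V^T coincide with those of the 2 x 2 matrix G = V^T U = [[v1·u1, v1·u2], [v2·u1, v2·u2]] = [[1, 10], [7, -3]], and by the Sylvester determinant identity det(I_4 - U V^T) = det(I_2 - V^T U) = det([[0, -10], [-7, 4]]) = (0)(4) - (-10)(-7) = -70. (Direct check: I - K =
[[-5, -3, 6, 3],
 [4, 3, -4, -2],
 [2, -2, 2, 8],
 [-4, -3, 5, 6]]
has determinant -70.) The finite-dimensional Fredholm alternative says: either (I - K) is invertible, or ker(I - K) ≠ {0} and then range(I - K) = ker((I - K)^*)^⊥, with dim ker(I - K) = dim ker((I - K)^*). Since det(I - K) ≠ 0, 1 is not an eigenvalue of K and ker(I - K) = {0}, so we are in the first case: for every y there is a unique x = (I - K)^(-1) y. (Explicitly, by the Woodbury identity, (I - U V^T)^(-1) = I + U (I_2 - G)^(-1) V^T.)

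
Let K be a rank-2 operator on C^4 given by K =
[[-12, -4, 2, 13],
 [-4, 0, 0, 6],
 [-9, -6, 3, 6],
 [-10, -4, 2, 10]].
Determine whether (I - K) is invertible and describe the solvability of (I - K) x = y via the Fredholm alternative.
(I - K) is invertible (det(I - K) = 18 ≠ 0), so for every y in C^4 the equation (I - K) x = y has a unique solution.

K has rank 2 and factors as K = U V^T = u1 v1^T + u2 v2^T with u1 = (3, 2, 0, 2), v1 = (-2, 0, 0, 3), u2 = (2, 0, 3, 2), v2 = (-3, -2, 1, 2) (multiplying out reproduces the displayed K). The nonzero eigenvalues of U V^T coincide with those of the 2 x 2 matrix G = V^T U = [[v1·u1, v1·u2], [v2·u1, v2·u2]] = [[0, 2], [-9, 1]], and by the Sylvester determinant identity det(I_4 - U V^T) = det(I_2 - V^T U) = det([[1, -2], [9, 0]]) = (1)(0) - (-2)(9) = 18. (Direct check: I - K =
[[13, 4, -2, -13],
 [4, 1, 0, -6],
 [9, 6, -2, -6],
 [10, 4, -2, -9]]
has determinant 18.) The finite-dimensional Fredholm alternative says: either (I - K) is invertible, or ker(I - K) ≠ {0} and then range(I - K) = ker((I - K)^*)^⊥, with dim ker(I - K) = dim ker((I - K)^*). Since det(I - K) ≠ 0, 1 is not an eigenvalue of K and ker(I - K) = {0}, so we are in the first case: for every y there is a unique x = (I - K)^(-1) y. (Explicitly, by the Woodbury identity, (I - U V^T)^(-1) = I + U (I_2 - G)^(-1) V^T.)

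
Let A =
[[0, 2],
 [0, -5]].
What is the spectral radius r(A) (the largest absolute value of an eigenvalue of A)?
r(A) = 5

The eigenvalues of A are the roots of its characteristic polynomial. With M = A (coefficients from the trace and determinant):
  p(λ) = det(λ I - M) = λ^2 + 5λ.
For λ^2 + 5λ the discriminant is 25. It is a perfect square (5^2), so the roots are rational: λ = (-5 ± 5)/2 = 0, -5.
Thus the eigenvalues (to 4 decimals) are 0 (modulus 0); -5 (modulus 5). The spectral radius is the largest modulus: r(A) = 5. (Cross-check: r(A) ≤ ||A||_2 ≈ 5.3852; equality holds whenever A is normal, though it can also hold for some non-normal A.)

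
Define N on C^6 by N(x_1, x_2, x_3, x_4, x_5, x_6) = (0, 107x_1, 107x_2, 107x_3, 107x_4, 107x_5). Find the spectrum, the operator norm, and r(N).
sigma(N) = {0}; ||N|| = 107; r(N) = 0. (N is nilpotent with N^6 = 0.)

On C^6, N is a strictly lower-triangular matrix with 107 on the subdiagonal and zeros elsewhere, so its characteristic polynomial is lambda^6 and every eigenvalue is 0: sigma(N) = {0}. For the operator norm, N e_i = 107e_{i+1} for i = 1, ..., 5 and N e_6 = 0, so the singular values of N are 107 (with multiplicity 5) and 0; hence ||N|| = 107. The spectral radius r(N) = max|lambda| = 0. Note ||N|| > r(N) — characteristic of non-normal nilpotent operators. Indeed N^6 = 0.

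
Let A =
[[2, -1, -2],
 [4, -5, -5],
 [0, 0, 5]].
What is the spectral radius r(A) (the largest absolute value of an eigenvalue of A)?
r(A) = 5

The eigenvalues of A are the roots of its characteristic polynomial. With M = A (coefficients from the trace, the sum of principal 2x2 minors, and det A):
  p(λ) = det(λ I - M) = λ^3 - 2λ^2 - 21λ + 30.
By the rational root theorem any rational root is an integer divisor of 30. Testing λ = 5: p(5) = 125 - 50 - 105 + 30 = 0, so λ = 5 is a root. Dividing out (λ - 5) leaves p(λ) = (λ - 5)(λ^2 + 3λ - 6). For λ^2 + 3λ - 6 the discriminant is 33. It is nonnegative but not a perfect square, so the roots are real and irrational: λ = (-3 ± sqrt(33))/2 ≈ 1.3723, -4.3723.
Thus the eigenvalues (to 4 decimals) are 1.3723 (modulus 1.3723); -4.3723 (modulus 4.3723); 5 (modulus 5). The spectral radius is the largest modulus: r(A) = 5. (Cross-check: r(A) ≤ ||A||_2 ≈ 9.2732; equality holds whenever A is normal, though it can also hold for some non-normal A.)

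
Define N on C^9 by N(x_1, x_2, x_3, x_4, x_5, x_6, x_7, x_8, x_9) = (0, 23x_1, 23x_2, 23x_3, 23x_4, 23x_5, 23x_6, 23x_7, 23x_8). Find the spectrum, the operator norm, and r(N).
sigma(N) = {0}; ||N|| = 23; r(N) = 0. (N is nilpotent with N^9 = 0.)

On C^9, N is a strictly lower-triangular matrix with 23 on the subdiagonal and zeros elsewhere, so its characteristic polynomial is lambda^9 and every eigenvalue is 0: sigma(N) = {0}. For the operator norm, N e_i = 23e_{i+1} for i = 1, ..., 8 and N e_9 = 0, so the singular values of N are 23 (with multiplicity 8) and 0; hence ||N|| = 23. The spectral radius r(N) = max|lambda| = 0. Note ||N|| > r(N) — characteristic of non-normal nilpotent operators. Indeed N^9 = 0.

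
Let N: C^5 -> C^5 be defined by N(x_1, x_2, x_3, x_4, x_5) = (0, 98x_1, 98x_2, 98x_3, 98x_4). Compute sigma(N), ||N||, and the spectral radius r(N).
sigma(N) = {0}; ||N|| = 98; r(N) = 0. (N is nilpotent with N^5 = 0.)

On C^5, N is a strictly lower-triangular matrix with 98 on the subdiagonal and zeros elsewhere, so its characteristic polynomial is lambda^5 and every eigenvalue is 0: sigma(N) = {0}. For the operator norm, N e_i = 98e_{i+1} for i = 1, ..., 4 and N e_5 = 0, so the singular values of N are 98 (with multiplicity 4) and 0; hence ||N|| = 98. The spectral radius r(N) = max|lambda| = 0. Note ||N|| > r(N) — characteristic of non-normal nilpotent operators. Indeed N^5 = 0.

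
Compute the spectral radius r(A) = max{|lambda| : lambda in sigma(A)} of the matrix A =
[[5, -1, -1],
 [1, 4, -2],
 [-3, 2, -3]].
r(A) ≈ 4.6232

The eigenvalues of A are the roots of its characteristic polynomial. With M = A (coefficients from the trace, the sum of principal 2x2 minors, and det A):
  p(λ) = det(λ I - M) = λ^3 - 6λ^2 - 5λ + 63.
No integer candidate from the rational root theorem (±divisors of 63) is a root, so the roots are irrational. The cubic discriminant is Δ = -17311 < 0, so there is one real root and a complex-conjugate pair. p(-3) = -3 and p(-2) = 41 have opposite signs, so a root lies in (-3, -2); Newton's method refines it to λ ≈ -2.9476. Dividing out (λ - (-2.9476)) leaves approximately λ^2 - 8.9476λ + 21.3736. For λ^2 - 8.9476λ + 21.3736 the discriminant is -5.4353. It is negative, so the remaining roots are the complex-conjugate pair λ ≈ 4.4738 ± 1.1657i. Their product equals the constant term, so |λ|^2 ≈ 21.3736 and |λ| ≈ 4.6232.
Thus the eigenvalues (to 4 decimals) are -2.9476 (modulus 2.9476); 4.4738 ± 1.1657i (modulus 4.6232). The spectral radius is the largest modulus: r(A) ≈ 4.6232. (Cross-check: r(A) ≤ ||A||_2 ≈ 6.3385; equality holds whenever A is normal, though it can also hold for some non-normal A.)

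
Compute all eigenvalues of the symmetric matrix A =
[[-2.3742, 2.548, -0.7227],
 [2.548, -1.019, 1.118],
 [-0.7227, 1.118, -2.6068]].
sigma(A) ≈ {-5, -2, 1}

A is real symmetric, so its spectrum consists of real eigenvalues. Expanding the characteristic polynomial of the displayed matrix gives
  det(λ I - A) = p(λ) = λ^3 + (6)λ^2 + (3)λ + (-10).
Solving p(λ) = 0 yields eigenvalues ≈ -5, -2, 1. (A is shown rounded to 4 decimals, so these recover the underlying integer eigenvalues to within that precision.)
Verification: the trace of A = -6 equals the sum of eigenvalues -6, and det(A) ≈ 9.9998 matches the eigenvalue product 10.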